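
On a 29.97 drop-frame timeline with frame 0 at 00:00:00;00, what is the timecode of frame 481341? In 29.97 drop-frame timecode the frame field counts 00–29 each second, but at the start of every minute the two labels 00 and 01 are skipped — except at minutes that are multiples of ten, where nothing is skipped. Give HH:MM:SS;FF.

04:27:40;23

Each 10-minute DF block holds 10 × 60 × 30 − 9 × 2 = 17982 frames. 481341 ÷ 17982 → 26 full blocks, remainder 13809.
Within the partial block the first minute is 1800 frames and each further minute 1798, so 7 further minute boundaries passed. Total skipped labels = 18 × 26 + 2 × 7 = 482.
Non-drop label index = 481341 + 482 = 481823; at 30 labels/s that is 04:27:40:23, i.e. DF 04:27:40;23.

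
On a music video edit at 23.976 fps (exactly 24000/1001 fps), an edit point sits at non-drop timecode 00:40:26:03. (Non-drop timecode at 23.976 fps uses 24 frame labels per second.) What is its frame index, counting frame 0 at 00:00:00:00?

Total seconds to the label: (0 × 3600 + 40 × 60 + 26) = 2426.
Frame index = 2426 × 24 + 3 = 58227.

frame 58227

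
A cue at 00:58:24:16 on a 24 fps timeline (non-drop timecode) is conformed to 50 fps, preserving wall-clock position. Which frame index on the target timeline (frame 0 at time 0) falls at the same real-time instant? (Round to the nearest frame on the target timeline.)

Source frame index: (0×3600 + 58×60 + 24) × 24 + 16 = 84112.
Real time: 84112 / (24) = 10514/3 s.
Target frame: (10514/3) × (50) = 525700/3 ≈ 175233.333 → 175233.

frame 175233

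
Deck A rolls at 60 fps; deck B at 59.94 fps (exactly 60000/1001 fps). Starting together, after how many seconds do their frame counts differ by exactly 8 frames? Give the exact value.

The gap grows by |60000/1001 − 60| = 60/1001 frames per second.
Time for a 8-frame gap: 8 ÷ (60/1001) = 2002/15 s.

2002/15 seconds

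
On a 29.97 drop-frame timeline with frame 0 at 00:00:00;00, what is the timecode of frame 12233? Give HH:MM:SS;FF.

Ten DF minutes hold 17982 frames, so frame 12233 lies in block 0 (frames 0–17981) with 12233 frames into that block.
The block's first minute is 1800 frames and the rest 1798 each; 12233 frames reaches minute 6, so 0 × 18 + 6 × 2 = 12 labels have been skipped so far.
Adding those back, label number 12233 + 12 = 12245 at 30 labels/s is 408 s + 5 f = 0 h 6 min 48 s frame 5, i.e. 00:06:48;05.

00:06:48;05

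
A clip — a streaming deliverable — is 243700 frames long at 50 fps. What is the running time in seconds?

4874 seconds

Running time = 243700 / (50) = 4874 s.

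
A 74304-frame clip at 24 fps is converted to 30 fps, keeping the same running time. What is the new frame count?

Target frames = source frames × (target rate / source rate) = 74304 × (30)/(24) = 74304 × 5/4 = 92880.

92880 frames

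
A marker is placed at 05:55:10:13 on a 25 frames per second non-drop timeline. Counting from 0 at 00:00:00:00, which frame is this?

532763

Total seconds to the label: (5 × 3600 + 55 × 60 + 10) = 21310.
Frame index = 21310 × 25 + 13 = 532763.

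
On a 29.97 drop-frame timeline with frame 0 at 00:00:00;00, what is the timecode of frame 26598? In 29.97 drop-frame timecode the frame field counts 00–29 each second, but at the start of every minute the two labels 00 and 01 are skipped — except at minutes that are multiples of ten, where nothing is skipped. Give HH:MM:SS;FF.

Each 10-minute DF block holds 10 × 60 × 30 − 9 × 2 = 17982 frames. 26598 ÷ 17982 → 1 full block, remainder 8616.
Within the partial block the first minute is 1800 frames and each further minute 1798, so 4 further minute boundaries passed. Total skipped labels = 18 × 1 + 2 × 4 = 26.
Non-drop label index = 26598 + 26 = 26624; at 30 labels/s that is 00:14:47:14, i.e. DF 00:14:47;14.

00:14:47;14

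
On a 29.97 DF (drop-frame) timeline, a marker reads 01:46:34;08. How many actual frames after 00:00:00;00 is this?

Complete 10-minute blocks: 10, each 17982 frames → 179820.
Remaining 6 whole minutes in the current block: 1800 + 5 × 1798 = 10790 frames.
Within the current minute: 34 × 30 + 8 − 2 = 1026 (labels ;00/;01 skipped at this minute). Total = 179820 + 10790 + 1026 = 191636.

191636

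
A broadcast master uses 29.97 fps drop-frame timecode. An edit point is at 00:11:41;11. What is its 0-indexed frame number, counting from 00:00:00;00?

21021

Complete 10-minute blocks: 1, each 17982 frames → 17982.
Remaining 1 whole minute in the current block: 1800 + 0 × 1798 = 1800 frames.
Within the current minute: 41 × 30 + 11 − 2 = 1239 (labels ;00/;01 skipped at this minute). Total = 17982 + 1800 + 1239 = 21021.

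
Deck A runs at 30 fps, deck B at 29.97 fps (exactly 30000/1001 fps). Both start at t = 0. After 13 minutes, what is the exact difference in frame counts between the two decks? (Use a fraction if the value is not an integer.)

1800/77 frames

13 min = 780 s.
A emits 30 × 780 = 23400 frames; B emits 30000/1001 × 780 = 1800000/77.
Difference = 1800/77 frames (≈ 23.3766); B is behind A.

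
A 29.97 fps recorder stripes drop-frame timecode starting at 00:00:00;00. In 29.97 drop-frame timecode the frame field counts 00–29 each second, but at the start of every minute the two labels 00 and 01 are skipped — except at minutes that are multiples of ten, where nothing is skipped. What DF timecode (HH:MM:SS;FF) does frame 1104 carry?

00:00:36;24

Each 10-minute DF block holds 10 × 60 × 30 − 9 × 2 = 17982 frames. 1104 ÷ 17982 → 0 full blocks, remainder 1104.
Within the partial block the first minute is 1800 frames and each further minute 1798, so 0 further minute boundaries passed. Total skipped labels = 18 × 0 + 2 × 0 = 0.
Non-drop label index = 1104 + 0 = 1104; at 30 labels/s that is 00:00:36:24, i.e. DF 00:00:36;24.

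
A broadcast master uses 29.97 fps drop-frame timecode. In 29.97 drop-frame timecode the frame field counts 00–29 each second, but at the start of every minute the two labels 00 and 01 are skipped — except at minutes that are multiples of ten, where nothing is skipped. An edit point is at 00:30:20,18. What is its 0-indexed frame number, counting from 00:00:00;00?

54564

Complete 10-minute blocks: 3, each 17982 frames → 53946.
Remaining 0 whole minutes in the current block: 0 frames.
Within the current minute: 20 × 30 + 18 = 618. Total = 53946 + 0 + 618 = 54564.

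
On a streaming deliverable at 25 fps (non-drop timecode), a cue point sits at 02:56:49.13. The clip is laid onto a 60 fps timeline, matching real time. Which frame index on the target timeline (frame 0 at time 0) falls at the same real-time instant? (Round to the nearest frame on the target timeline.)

frame 636571

Source frame index: (2×3600 + 56×60 + 49) × 25 + 13 = 265238.
Real time: 265238 / (25) = 265238/25 s.
Target frame: (265238/25) × (60) = 3182856/5 ≈ 636571.200 → 636571.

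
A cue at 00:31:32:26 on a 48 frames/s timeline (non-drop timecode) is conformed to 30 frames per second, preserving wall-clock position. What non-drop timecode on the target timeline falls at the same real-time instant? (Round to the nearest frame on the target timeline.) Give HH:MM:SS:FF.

00:31:32:16

Source frame index: (0×3600 + 31×60 + 32) × 48 + 26 = 90842.
Real time: 90842 / (48) = 45421/24 s.
Target frame: (45421/24) × (30) = 227105/4 ≈ 56776.250 → 56776.
At 30 labels/s: frame 56776 → 00:31:32:16.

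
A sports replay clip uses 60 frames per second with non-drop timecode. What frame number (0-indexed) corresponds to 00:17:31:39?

frame 63099

Total seconds to the label: (0 × 3600 + 17 × 60 + 31) = 1051.
Frame index = 1051 × 60 + 39 = 63099.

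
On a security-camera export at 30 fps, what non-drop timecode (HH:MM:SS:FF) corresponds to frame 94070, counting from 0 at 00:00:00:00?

00:52:15:20

94070 ÷ 30 = 3135 full seconds, remainder 20 frames.
3135 s = 0 h 52 min 15 s.
Timecode: 00:52:15:20.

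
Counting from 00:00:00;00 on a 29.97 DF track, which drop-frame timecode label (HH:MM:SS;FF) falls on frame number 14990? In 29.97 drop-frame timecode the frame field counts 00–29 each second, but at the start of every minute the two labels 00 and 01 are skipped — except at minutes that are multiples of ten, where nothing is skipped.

00:08:20;06

Ten DF minutes hold 17982 frames, so frame 14990 lies in block 0 (frames 0–17981) with 14990 frames into that block.
The block's first minute is 1800 frames and the rest 1798 each; 14990 frames reaches minute 8, so 0 × 18 + 8 × 2 = 16 labels have been skipped so far.
Adding those back, label number 14990 + 16 = 15006 at 30 labels/s is 500 s + 6 f = 0 h 8 min 20 s frame 6, i.e. 00:08:20;06.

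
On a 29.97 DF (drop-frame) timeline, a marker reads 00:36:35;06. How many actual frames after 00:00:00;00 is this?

As if non-drop at 30 labels/s: (0 × 3600 + 36 × 60 + 35) × 30 + 6 = 65856.
Minute boundaries passed: 36; those not divisible by 10: 36 − 3 = 33; dropped labels = 2 × 33 = 66.
Actual frame index = 65856 − 66 = 65790.

65790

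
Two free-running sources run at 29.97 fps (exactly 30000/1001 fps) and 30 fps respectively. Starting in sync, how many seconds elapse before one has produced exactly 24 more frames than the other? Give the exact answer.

The gap grows by |30 − 30000/1001| = 30/1001 frames per second.
Time for a 24-frame gap: 24 ÷ (30/1001) = 800.8 s.

800.8 seconds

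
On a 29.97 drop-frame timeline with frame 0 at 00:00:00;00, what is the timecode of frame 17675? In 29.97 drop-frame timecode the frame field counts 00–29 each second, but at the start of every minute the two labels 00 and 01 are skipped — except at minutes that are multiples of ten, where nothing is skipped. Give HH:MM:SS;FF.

00:09:49;23

Each 10-minute DF block holds 10 × 60 × 30 − 9 × 2 = 17982 frames. 17675 ÷ 17982 → 0 full blocks, remainder 17675.
Within the partial block the first minute is 1800 frames and each further minute 1798, so 9 further minute boundaries passed. Total skipped labels = 18 × 0 + 2 × 9 = 18.
Non-drop label index = 17675 + 18 = 17693; at 30 labels/s that is 00:09:49:23, i.e. DF 00:09:49;23.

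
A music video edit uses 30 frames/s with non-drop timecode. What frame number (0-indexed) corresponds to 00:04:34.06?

Total seconds to the label: (0 × 3600 + 4 × 60 + 34) = 274.
Frame index = 274 × 30 + 6 = 8226.

frame 8226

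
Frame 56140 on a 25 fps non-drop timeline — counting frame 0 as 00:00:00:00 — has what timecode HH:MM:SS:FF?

00:37:25:15

56140 ÷ 25 = 2245 full seconds, remainder 15 frames.
2245 s = 0 h 37 min 25 s.
Timecode: 00:37:25:15.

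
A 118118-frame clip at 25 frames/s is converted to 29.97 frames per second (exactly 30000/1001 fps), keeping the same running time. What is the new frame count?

141600 frames

Target frames = source frames × (target rate / source rate) = 118118 × (30000/1001)/(25) = 118118 × 1200/1001 = 141600.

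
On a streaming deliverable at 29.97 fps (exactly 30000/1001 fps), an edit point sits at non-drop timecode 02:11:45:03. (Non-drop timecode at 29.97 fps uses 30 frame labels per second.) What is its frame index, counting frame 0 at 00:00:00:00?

frame 237153

Total seconds to the label: (2 × 3600 + 11 × 60 + 45) = 7905.
Frame index = 7905 × 30 + 3 = 237153.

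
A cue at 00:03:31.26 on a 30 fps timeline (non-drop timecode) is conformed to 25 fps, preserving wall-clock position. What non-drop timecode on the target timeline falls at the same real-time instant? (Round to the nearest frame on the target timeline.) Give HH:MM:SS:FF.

Source frame index: (0×3600 + 3×60 + 31) × 30 + 26 = 6356.
Real time: 6356 / (30) = 3178/15 s.
Target frame: (3178/15) × (25) = 15890/3 ≈ 5296.667 → 5297.
At 25 labels/s: frame 5297 → 00:03:31:22.

00:03:31:22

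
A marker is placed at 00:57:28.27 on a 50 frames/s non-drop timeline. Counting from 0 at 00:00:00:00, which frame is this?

Total seconds to the label: (0 × 3600 + 57 × 60 + 28) = 3448.
Frame index = 3448 × 50 + 27 = 172427.

frame 172427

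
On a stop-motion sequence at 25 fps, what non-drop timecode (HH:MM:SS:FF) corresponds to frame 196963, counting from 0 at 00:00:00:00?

196963 ÷ 25 = 7878 full seconds, remainder 13 frames.
7878 s = 2 h 11 min 18 s.
Timecode: 02:11:18:13.

02:11:18:13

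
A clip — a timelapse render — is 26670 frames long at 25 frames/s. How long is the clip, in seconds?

Running time = 26670 / (25) = 1066.8 s.

1066.8 seconds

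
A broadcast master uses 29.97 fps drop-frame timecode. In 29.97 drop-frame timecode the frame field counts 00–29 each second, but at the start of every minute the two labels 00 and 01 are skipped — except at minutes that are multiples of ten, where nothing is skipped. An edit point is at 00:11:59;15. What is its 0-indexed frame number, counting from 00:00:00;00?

Complete 10-minute blocks: 1, each 17982 frames → 17982.
Remaining 1 whole minute in the current block: 1800 + 0 × 1798 = 1800 frames.
Within the current minute: 59 × 30 + 15 − 2 = 1783 (labels ;00/;01 skipped at this minute). Total = 17982 + 1800 + 1783 = 21565.

21565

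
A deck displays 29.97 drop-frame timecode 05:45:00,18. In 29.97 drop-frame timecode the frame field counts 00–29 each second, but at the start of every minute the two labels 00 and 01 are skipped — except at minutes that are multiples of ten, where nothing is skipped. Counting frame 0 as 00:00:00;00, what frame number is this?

620396

As if non-drop at 30 labels/s: (5 × 3600 + 45 × 60 + 0) × 30 + 18 = 621018.
Minute boundaries passed: 345; those not divisible by 10: 345 − 34 = 311; dropped labels = 2 × 311 = 622.
Actual frame index = 621018 − 622 = 620396.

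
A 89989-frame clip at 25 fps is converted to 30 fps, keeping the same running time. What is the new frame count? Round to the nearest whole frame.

Frames at target rate = 89989 × (30) / (25) = 539934/5 ≈ 107986.800.
Nearest whole frame: 107987.

107987 frames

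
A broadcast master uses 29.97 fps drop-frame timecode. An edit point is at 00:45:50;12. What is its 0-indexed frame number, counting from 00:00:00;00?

82430

As if non-drop at 30 labels/s: (0 × 3600 + 45 × 60 + 50) × 30 + 12 = 82512.
Minute boundaries passed: 45; those not divisible by 10: 45 − 4 = 41; dropped labels = 2 × 41 = 82.
Actual frame index = 82512 − 82 = 82430.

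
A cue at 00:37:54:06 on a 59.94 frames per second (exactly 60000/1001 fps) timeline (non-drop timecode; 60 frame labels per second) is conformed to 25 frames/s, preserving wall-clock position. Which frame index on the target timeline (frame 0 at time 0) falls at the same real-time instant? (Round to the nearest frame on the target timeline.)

Source frame index: (0×3600 + 37×60 + 54) × 60 + 6 = 136446.
Real time: 136446 / (60000/1001) = 22763741/10000 s.
Target frame: (22763741/10000) × (25) = 22763741/400 ≈ 56909.353 → 56909.

frame 56909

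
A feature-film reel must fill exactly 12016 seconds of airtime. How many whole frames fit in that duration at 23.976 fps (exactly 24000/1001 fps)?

Frames = 12016 × 24000/1001 = 288384000/1001 ≈ 288095.9041.
Complete frames: 288095.

288095 frames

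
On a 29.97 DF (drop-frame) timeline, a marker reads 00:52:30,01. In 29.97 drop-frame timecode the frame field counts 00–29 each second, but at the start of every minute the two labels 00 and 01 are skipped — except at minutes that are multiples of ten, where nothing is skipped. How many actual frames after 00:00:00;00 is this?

94407

Complete 10-minute blocks: 5, each 17982 frames → 89910.
Remaining 2 whole minutes in the current block: 1800 + 1 × 1798 = 3598 frames.
Within the current minute: 30 × 30 + 1 − 2 = 899 (labels ;00/;01 skipped at this minute). Total = 89910 + 3598 + 899 = 94407.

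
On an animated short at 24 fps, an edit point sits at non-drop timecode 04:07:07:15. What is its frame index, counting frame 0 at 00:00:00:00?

355863

Total seconds to the label: (4 × 3600 + 7 × 60 + 7) = 14827.
Frame index = 14827 × 24 + 15 = 355863.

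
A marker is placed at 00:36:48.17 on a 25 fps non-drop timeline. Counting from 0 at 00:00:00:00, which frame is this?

frame 55217

Total seconds to the label: (0 × 3600 + 36 × 60 + 48) = 2208.
Frame index = 2208 × 25 + 17 = 55217.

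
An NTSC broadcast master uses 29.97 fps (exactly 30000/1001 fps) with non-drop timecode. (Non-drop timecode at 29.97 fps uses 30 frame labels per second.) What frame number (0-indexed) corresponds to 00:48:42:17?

Total seconds to the label: (0 × 3600 + 48 × 60 + 42) = 2922.
Frame index = 2922 × 30 + 17 = 87677.

87677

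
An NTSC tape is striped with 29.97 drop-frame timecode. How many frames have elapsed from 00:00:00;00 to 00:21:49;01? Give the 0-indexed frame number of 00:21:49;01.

As if non-drop at 30 labels/s: (0 × 3600 + 21 × 60 + 49) × 30 + 1 = 39271.
Minute boundaries passed: 21; those not divisible by 10: 21 − 2 = 19; dropped labels = 2 × 19 = 38.
Actual frame index = 39271 − 38 = 39233.

39233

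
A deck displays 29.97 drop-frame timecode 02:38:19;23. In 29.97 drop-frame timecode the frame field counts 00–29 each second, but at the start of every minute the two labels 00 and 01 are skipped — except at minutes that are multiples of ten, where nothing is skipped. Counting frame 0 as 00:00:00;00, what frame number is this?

284707

Complete 10-minute blocks: 15, each 17982 frames → 269730.
Remaining 8 whole minutes in the current block: 1800 + 7 × 1798 = 14386 frames.
Within the current minute: 19 × 30 + 23 − 2 = 591 (labels ;00/;01 skipped at this minute). Total = 269730 + 14386 + 591 = 284707.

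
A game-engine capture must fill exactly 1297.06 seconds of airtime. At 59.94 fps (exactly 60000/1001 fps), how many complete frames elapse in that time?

Frames = 1297.06 × 60000/1001 = 77823600/1001 ≈ 77745.8541.
Complete frames: 77745.

77745 frames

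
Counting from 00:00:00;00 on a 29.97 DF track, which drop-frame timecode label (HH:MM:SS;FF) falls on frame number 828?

00:00:27;18

Ten DF minutes hold 17982 frames, so frame 828 lies in block 0 (frames 0–17981) with 828 frames into that block.
The block's first minute is 1800 frames and the rest 1798 each; 828 frames reaches minute 0, so 0 × 18 + 0 × 2 = 0 labels have been skipped so far.
Adding those back, label number 828 + 0 = 828 at 30 labels/s is 27 s + 18 f = 0 h 0 min 27 s frame 18, i.e. 00:00:27;18.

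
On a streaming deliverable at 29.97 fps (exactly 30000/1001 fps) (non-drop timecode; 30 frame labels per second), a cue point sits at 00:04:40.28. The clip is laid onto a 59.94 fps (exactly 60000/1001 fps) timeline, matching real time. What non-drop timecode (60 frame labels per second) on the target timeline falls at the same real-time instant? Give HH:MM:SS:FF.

00:04:40:56

Source frame index: (0×3600 + 4×60 + 40) × 30 + 28 = 8428.
Real time: 8428 / (30000/1001) = 2109107/7500 s.
Target frame: (2109107/7500) × (60000/1001) = 16856.
At 60 labels/s: frame 16856 → 00:04:40:56.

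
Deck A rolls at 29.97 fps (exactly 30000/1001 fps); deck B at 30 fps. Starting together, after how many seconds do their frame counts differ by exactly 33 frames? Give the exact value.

The gap grows by |30 − 30000/1001| = 30/1001 frames per second.
Time for a 33-frame gap: 33 ÷ (30/1001) = 1101.1 s.

1101.1 seconds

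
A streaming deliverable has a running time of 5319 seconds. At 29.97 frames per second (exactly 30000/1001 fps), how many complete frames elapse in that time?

Frames = 5319 × 30000/1001 = 159570000/1001 ≈ 159410.5894.
Complete frames: 159410.

159410 frames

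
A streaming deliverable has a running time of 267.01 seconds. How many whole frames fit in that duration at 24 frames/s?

Frames = 267.01 × 24 = 160206/25 ≈ 6408.2400.
Complete frames: 6408.

6408 frames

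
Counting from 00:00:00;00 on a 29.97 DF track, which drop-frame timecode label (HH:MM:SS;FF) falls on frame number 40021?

00:22:15;11

Each 10-minute DF block holds 10 × 60 × 30 − 9 × 2 = 17982 frames. 40021 ÷ 17982 → 2 full blocks, remainder 4057.
Within the partial block the first minute is 1800 frames and each further minute 1798, so 2 further minute boundaries passed. Total skipped labels = 18 × 2 + 2 × 2 = 40.
Non-drop label index = 40021 + 40 = 40061; at 30 labels/s that is 00:22:15:11, i.e. DF 00:22:15;11.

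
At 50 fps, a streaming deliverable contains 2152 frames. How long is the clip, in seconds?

Running time = 2152 / (50) = 43.04 s.

43.04 seconds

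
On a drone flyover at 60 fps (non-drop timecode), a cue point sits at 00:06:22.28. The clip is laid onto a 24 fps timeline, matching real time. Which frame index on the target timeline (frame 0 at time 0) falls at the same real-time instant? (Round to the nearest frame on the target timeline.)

Source frame index: (0×3600 + 6×60 + 22) × 60 + 28 = 22948.
Real time: 22948 / (60) = 5737/15 s.
Target frame: (5737/15) × (24) = 45896/5 ≈ 9179.200 → 9179.

frame 9179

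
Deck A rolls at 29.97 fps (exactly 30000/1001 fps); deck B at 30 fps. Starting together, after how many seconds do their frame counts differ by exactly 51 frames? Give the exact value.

1701.7 seconds

The gap grows by |30 − 30000/1001| = 30/1001 frames per second.
Time for a 51-frame gap: 51 ÷ (30/1001) = 1701.7 s.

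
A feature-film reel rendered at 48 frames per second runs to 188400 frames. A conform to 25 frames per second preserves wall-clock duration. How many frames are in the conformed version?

98125 frames

Target frames = source frames × (target rate / source rate) = 188400 × (25)/(48) = 188400 × 25/48 = 98125.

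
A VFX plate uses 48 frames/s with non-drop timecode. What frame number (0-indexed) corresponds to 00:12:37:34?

Total seconds to the label: (0 × 3600 + 12 × 60 + 37) = 757.
Frame index = 757 × 48 + 34 = 36370.

36370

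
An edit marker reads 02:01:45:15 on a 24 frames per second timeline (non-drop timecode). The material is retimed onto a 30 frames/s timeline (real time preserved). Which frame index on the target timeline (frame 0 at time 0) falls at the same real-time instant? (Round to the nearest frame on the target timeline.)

Source frame index: (2×3600 + 1×60 + 45) × 24 + 15 = 175335.
Real time: 175335 / (24) = 58445/8 s.
Target frame: (58445/8) × (30) = 876675/4 ≈ 219168.750 → 219169.

frame 219169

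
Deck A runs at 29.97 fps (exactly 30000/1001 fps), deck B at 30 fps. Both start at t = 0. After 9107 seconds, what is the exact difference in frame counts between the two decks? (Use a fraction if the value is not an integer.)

39030/143 frames

A emits 30000/1001 × 9107 = 39030000/143 frames; B emits 30 × 9107 = 273210.
Difference = 39030/143 frames (≈ 272.9371); B is ahead of A.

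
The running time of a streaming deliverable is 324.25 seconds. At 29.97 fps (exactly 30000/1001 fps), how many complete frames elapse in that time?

Frames = 324.25 × 30000/1001 = 9727500/1001 ≈ 9717.7822.
Complete frames: 9717.

9717 frames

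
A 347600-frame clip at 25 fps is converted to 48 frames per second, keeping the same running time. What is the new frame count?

Target frames = source frames × (target rate / source rate) = 347600 × (48)/(25) = 347600 × 48/25 = 667392.

667392 frames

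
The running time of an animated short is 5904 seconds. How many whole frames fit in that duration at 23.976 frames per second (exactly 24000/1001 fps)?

141554 frames

Frames = 5904 × 24000/1001 = 141696000/1001 ≈ 141554.4456.
Complete frames: 141554.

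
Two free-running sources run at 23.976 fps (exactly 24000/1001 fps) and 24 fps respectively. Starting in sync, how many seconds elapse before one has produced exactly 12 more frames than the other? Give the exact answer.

The gap grows by |24 − 24000/1001| = 24/1001 frames per second.
Time for a 12-frame gap: 12 ÷ (24/1001) = 500.5 s.

500.5 seconds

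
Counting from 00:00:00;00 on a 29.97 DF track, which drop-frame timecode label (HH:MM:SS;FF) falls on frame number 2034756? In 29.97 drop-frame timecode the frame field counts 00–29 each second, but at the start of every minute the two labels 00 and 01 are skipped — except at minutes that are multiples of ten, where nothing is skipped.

Each 10-minute DF block holds 10 × 60 × 30 − 9 × 2 = 17982 frames. 2034756 ÷ 17982 → 113 full blocks, remainder 2790.
Within the partial block the first minute is 1800 frames and each further minute 1798, so 1 further minute boundary passed. Total skipped labels = 18 × 113 + 2 × 1 = 2036.
Non-drop label index = 2034756 + 2036 = 2036792; at 30 labels/s that is 18:51:33:02, i.e. DF 18:51:33;02.

18:51:33;02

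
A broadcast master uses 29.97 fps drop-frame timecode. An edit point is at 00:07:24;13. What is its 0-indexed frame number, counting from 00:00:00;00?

13319

As if non-drop at 30 labels/s: (0 × 3600 + 7 × 60 + 24) × 30 + 13 = 13333.
Minute boundaries passed: 7; those not divisible by 10: 7 − 0 = 7; dropped labels = 2 × 7 = 14.
Actual frame index = 13333 − 14 = 13319.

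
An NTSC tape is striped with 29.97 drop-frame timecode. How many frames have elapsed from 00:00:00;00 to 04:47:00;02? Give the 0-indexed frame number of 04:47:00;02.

Complete 10-minute blocks: 28, each 17982 frames → 503496.
Remaining 7 whole minutes in the current block: 1800 + 6 × 1798 = 12588 frames.
Within the current minute: 0 × 30 + 2 − 2 = 0 (labels ;00/;01 skipped at this minute). Total = 503496 + 12588 + 0 = 516084.

516084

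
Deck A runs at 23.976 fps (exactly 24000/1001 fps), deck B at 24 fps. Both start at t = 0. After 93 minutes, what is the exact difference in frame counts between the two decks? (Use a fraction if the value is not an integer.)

133920/1001 frames

93 min = 5580 s.
A emits 24000/1001 × 5580 = 133920000/1001 frames; B emits 24 × 5580 = 133920.
Difference = 133920/1001 frames (≈ 133.7862); B is ahead of A.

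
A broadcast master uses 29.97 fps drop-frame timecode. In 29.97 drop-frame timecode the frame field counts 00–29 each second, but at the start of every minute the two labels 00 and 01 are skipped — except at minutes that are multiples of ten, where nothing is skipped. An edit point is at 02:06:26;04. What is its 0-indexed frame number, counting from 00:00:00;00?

227356

Complete 10-minute blocks: 12, each 17982 frames → 215784.
Remaining 6 whole minutes in the current block: 1800 + 5 × 1798 = 10790 frames.
Within the current minute: 26 × 30 + 4 − 2 = 782 (labels ;00/;01 skipped at this minute). Total = 215784 + 10790 + 782 = 227356.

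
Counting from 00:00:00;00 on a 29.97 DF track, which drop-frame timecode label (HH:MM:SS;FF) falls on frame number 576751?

05:20:44;07

Ten DF minutes hold 17982 frames, so frame 576751 lies in block 32 (frames 575424–593405) with 1327 frames into that block.
The block's first minute is 1800 frames and the rest 1798 each; 1327 frames reaches minute 0, so 32 × 18 + 0 × 2 = 576 labels have been skipped so far.
Adding those back, label number 576751 + 576 = 577327 at 30 labels/s is 19244 s + 7 f = 5 h 20 min 44 s frame 7, i.e. 05:20:44;07.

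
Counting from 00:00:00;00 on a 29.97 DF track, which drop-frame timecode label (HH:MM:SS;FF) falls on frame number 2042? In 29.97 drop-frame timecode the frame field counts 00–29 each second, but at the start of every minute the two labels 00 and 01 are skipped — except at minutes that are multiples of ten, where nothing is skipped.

Ten DF minutes hold 17982 frames, so frame 2042 lies in block 0 (frames 0–17981) with 2042 frames into that block.
The block's first minute is 1800 frames and the rest 1798 each; 2042 frames reaches minute 1, so 0 × 18 + 1 × 2 = 2 labels have been skipped so far.
Adding those back, label number 2042 + 2 = 2044 at 30 labels/s is 68 s + 4 f = 0 h 1 min 8 s frame 4, i.e. 00:01:08;04.

00:01:08;04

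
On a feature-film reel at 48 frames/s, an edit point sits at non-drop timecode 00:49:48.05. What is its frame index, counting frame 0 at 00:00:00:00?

Total seconds to the label: (0 × 3600 + 49 × 60 + 48) = 2988.
Frame index = 2988 × 48 + 5 = 143429.

frame 143429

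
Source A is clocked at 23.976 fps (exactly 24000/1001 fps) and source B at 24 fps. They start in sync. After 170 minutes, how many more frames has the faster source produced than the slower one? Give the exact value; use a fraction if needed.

170 min = 10200 s.
A emits 24000/1001 × 10200 = 244800000/1001 frames; B emits 24 × 10200 = 244800.
Difference = 244800/1001 frames (≈ 244.5554); B is ahead of A.

244800/1001 frames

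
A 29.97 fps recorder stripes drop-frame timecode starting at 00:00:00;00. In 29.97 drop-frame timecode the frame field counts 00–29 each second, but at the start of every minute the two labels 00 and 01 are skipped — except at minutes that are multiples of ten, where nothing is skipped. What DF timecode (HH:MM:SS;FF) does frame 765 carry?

Each 10-minute DF block holds 10 × 60 × 30 − 9 × 2 = 17982 frames. 765 ÷ 17982 → 0 full blocks, remainder 765.
Within the partial block the first minute is 1800 frames and each further minute 1798, so 0 further minute boundaries passed. Total skipped labels = 18 × 0 + 2 × 0 = 0.
Non-drop label index = 765 + 0 = 765; at 30 labels/s that is 00:00:25:15, i.e. DF 00:00:25;15.

00:00:25;15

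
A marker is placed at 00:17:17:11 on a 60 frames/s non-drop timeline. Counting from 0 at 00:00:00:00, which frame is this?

Total seconds to the label: (0 × 3600 + 17 × 60 + 17) = 1037.
Frame index = 1037 × 60 + 11 = 62231.

frame 62231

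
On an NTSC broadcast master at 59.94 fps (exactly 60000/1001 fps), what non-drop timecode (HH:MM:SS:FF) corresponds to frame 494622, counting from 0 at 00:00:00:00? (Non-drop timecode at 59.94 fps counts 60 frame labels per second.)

02:17:23:42

494622 ÷ 60 = 8243 full seconds, remainder 42 frames.
8243 s = 2 h 17 min 23 s.
Timecode: 02:17:23:42.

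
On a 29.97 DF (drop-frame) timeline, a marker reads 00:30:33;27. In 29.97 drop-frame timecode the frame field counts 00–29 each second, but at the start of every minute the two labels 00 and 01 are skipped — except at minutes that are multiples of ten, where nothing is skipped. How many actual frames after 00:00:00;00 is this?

As if non-drop at 30 labels/s: (0 × 3600 + 30 × 60 + 33) × 30 + 27 = 55017.
Minute boundaries passed: 30; those not divisible by 10: 30 − 3 = 27; dropped labels = 2 × 27 = 54.
Actual frame index = 55017 − 54 = 54963.

54963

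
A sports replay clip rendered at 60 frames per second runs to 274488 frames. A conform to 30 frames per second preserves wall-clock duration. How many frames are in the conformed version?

137244 frames

Target frames = source frames × (target rate / source rate) = 274488 × (30)/(60) = 274488 × 1/2 = 137244.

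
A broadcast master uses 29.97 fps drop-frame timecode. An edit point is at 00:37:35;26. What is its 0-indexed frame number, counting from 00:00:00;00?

67608

Complete 10-minute blocks: 3, each 17982 frames → 53946.
Remaining 7 whole minutes in the current block: 1800 + 6 × 1798 = 12588 frames.
Within the current minute: 35 × 30 + 26 − 2 = 1074 (labels ;00/;01 skipped at this minute). Total = 53946 + 12588 + 1074 = 67608.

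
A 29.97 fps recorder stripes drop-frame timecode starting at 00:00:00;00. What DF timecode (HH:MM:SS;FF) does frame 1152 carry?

00:00:38;12

Ten DF minutes hold 17982 frames, so frame 1152 lies in block 0 (frames 0–17981) with 1152 frames into that block.
The block's first minute is 1800 frames and the rest 1798 each; 1152 frames reaches minute 0, so 0 × 18 + 0 × 2 = 0 labels have been skipped so far.
Adding those back, label number 1152 + 0 = 1152 at 30 labels/s is 38 s + 12 f = 0 h 0 min 38 s frame 12, i.e. 00:00:38;12.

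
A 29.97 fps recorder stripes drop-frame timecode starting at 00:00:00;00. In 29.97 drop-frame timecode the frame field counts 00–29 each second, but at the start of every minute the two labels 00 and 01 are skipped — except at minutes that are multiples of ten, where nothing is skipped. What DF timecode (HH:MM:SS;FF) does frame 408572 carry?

Each 10-minute DF block holds 10 × 60 × 30 − 9 × 2 = 17982 frames. 408572 ÷ 17982 → 22 full blocks, remainder 12968.
Within the partial block the first minute is 1800 frames and each further minute 1798, so 7 further minute boundaries passed. Total skipped labels = 18 × 22 + 2 × 7 = 410.
Non-drop label index = 408572 + 410 = 408982; at 30 labels/s that is 03:47:12:22, i.e. DF 03:47:12;22.

03:47:12;22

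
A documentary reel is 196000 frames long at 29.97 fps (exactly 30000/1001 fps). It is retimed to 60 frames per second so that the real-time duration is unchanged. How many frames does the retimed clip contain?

392392 frames

Target frames = source frames × (target rate / source rate) = 196000 × (60)/(30000/1001) = 196000 × 1001/500 = 392392.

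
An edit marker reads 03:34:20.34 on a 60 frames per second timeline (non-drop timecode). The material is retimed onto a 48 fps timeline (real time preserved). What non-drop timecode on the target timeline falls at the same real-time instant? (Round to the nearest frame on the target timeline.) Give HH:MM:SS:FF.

Source frame index: (3×3600 + 34×60 + 20) × 60 + 34 = 771634.
Real time: 771634 / (60) = 385817/30 s.
Target frame: (385817/30) × (48) = 3086536/5 ≈ 617307.200 → 617307.
At 48 labels/s: frame 617307 → 03:34:20:27.

03:34:20:27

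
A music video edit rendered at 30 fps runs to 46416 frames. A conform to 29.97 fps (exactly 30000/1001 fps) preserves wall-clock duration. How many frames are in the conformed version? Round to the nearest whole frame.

Frames at target rate = 46416 × (30000/1001) / (30) = 46416000/1001 ≈ 46369.630.
Nearest whole frame: 46370.

46370 frames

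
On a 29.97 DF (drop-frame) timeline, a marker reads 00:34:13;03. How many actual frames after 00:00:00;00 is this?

61531

Complete 10-minute blocks: 3, each 17982 frames → 53946.
Remaining 4 whole minutes in the current block: 1800 + 3 × 1798 = 7194 frames.
Within the current minute: 13 × 30 + 3 − 2 = 391 (labels ;00/;01 skipped at this minute). Total = 53946 + 7194 + 391 = 61531.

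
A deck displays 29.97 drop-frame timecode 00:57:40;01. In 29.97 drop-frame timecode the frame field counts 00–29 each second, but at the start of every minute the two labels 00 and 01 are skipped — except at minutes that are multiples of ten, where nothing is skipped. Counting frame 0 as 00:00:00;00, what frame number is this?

As if non-drop at 30 labels/s: (0 × 3600 + 57 × 60 + 40) × 30 + 1 = 103801.
Minute boundaries passed: 57; those not divisible by 10: 57 − 5 = 52; dropped labels = 2 × 52 = 104.
Actual frame index = 103801 − 104 = 103697.

103697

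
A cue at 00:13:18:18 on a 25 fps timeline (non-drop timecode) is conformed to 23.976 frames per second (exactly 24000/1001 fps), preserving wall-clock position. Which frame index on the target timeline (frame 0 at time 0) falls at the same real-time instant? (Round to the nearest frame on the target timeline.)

Source frame index: (0×3600 + 13×60 + 18) × 25 + 18 = 19968.
Real time: 19968 / (25) = 19968/25 s.
Target frame: (19968/25) × (24000/1001) = 1474560/77 ≈ 19150.130 → 19150.

frame 19150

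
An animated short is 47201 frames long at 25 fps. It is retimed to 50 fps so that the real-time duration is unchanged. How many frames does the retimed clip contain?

94402 frames

Target frames = source frames × (target rate / source rate) = 47201 × (50)/(25) = 47201 × 2 = 94402.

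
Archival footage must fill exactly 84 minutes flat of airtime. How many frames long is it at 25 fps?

84 min = 5040 s.
Frames = 5040 × 25 = 126000.

126000 frames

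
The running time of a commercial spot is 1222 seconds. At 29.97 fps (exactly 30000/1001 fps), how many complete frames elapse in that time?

36623 frames

Frames = 1222 × 30000/1001 = 2820000/77 ≈ 36623.3766.
Complete frames: 36623.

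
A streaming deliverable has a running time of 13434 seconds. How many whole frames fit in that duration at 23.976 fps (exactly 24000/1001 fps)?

322093 frames

Frames = 13434 × 24000/1001 = 322416000/1001 ≈ 322093.9061.
Complete frames: 322093.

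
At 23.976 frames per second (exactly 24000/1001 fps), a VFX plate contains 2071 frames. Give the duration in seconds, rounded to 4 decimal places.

Running time = 2071 × 1001/24000 = 2073071/24000 s ≈ 86.3780 s.

86.3780 seconds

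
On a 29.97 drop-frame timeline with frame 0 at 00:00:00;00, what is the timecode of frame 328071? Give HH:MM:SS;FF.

Ten DF minutes hold 17982 frames, so frame 328071 lies in block 18 (frames 323676–341657) with 4395 frames into that block.
The block's first minute is 1800 frames and the rest 1798 each; 4395 frames reaches minute 2, so 18 × 18 + 2 × 2 = 328 labels have been skipped so far.
Adding those back, label number 328071 + 328 = 328399 at 30 labels/s is 10946 s + 19 f = 3 h 2 min 26 s frame 19, i.e. 03:02:26;19.

03:02:26;19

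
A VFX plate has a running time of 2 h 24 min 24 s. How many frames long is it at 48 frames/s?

2 h 24 min 24 s = 8664 s.
Frames = 8664 × 48 = 415872.

415872 frames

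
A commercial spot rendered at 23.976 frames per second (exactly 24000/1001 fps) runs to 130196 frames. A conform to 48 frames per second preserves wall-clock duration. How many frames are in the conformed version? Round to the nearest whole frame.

Frames at target rate = 130196 × (48) / (24000/1001) = 32581549/125 ≈ 260652.392.
Nearest whole frame: 260652.

260652 frames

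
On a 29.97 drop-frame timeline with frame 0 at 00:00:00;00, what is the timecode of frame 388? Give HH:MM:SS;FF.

Ten DF minutes hold 17982 frames, so frame 388 lies in block 0 (frames 0–17981) with 388 frames into that block.
The block's first minute is 1800 frames and the rest 1798 each; 388 frames reaches minute 0, so 0 × 18 + 0 × 2 = 0 labels have been skipped so far.
Adding those back, label number 388 + 0 = 388 at 30 labels/s is 12 s + 28 f = 0 h 0 min 12 s frame 28, i.e. 00:00:12;28.

00:00:12;28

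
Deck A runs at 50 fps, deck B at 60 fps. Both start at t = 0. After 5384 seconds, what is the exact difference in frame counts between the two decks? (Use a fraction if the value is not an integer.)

A emits 50 × 5384 = 269200 frames; B emits 60 × 5384 = 323040.
Difference = 53840 frames; B is ahead of A.

53840 frames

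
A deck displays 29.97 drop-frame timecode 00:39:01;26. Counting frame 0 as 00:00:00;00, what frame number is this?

As if non-drop at 30 labels/s: (0 × 3600 + 39 × 60 + 1) × 30 + 26 = 70256.
Minute boundaries passed: 39; those not divisible by 10: 39 − 3 = 36; dropped labels = 2 × 36 = 72.
Actual frame index = 70256 − 72 = 70184.

70184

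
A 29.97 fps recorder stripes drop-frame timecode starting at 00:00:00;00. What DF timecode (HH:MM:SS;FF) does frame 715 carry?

Each 10-minute DF block holds 10 × 60 × 30 − 9 × 2 = 17982 frames. 715 ÷ 17982 → 0 full blocks, remainder 715.
Within the partial block the first minute is 1800 frames and each further minute 1798, so 0 further minute boundaries passed. Total skipped labels = 18 × 0 + 2 × 0 = 0.
Non-drop label index = 715 + 0 = 715; at 30 labels/s that is 00:00:23:25, i.e. DF 00:00:23;25.

00:00:23;25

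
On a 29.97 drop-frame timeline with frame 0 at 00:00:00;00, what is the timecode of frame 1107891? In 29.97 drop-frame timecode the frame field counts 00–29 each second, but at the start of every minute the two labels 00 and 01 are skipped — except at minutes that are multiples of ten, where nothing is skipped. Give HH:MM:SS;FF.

10:16:06;21

Ten DF minutes hold 17982 frames, so frame 1107891 lies in block 61 (frames 1096902–1114883) with 10989 frames into that block.
The block's first minute is 1800 frames and the rest 1798 each; 10989 frames reaches minute 6, so 61 × 18 + 6 × 2 = 1110 labels have been skipped so far.
Adding those back, label number 1107891 + 1110 = 1109001 at 30 labels/s is 36966 s + 21 f = 10 h 16 min 6 s frame 21, i.e. 10:16:06;21.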